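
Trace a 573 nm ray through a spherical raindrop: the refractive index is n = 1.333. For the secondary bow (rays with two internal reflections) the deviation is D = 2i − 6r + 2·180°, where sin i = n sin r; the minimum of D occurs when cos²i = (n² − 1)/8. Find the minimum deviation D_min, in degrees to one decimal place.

cos²i = (1.77689 − 1)/8 = 0.09711; i = arccos(0.31163) = 71.843°.
sin r = sin 71.843°/1.333 = 0.71283; r = 45.466°.
D_min = 2·71.843° − 6·45.466° + 360° = 230.891°.

230.9°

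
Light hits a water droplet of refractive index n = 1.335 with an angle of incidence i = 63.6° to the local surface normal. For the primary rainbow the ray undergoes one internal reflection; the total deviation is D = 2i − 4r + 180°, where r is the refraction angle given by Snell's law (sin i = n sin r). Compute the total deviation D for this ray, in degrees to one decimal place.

sin r = sin 63.6° / 1.335 = 0.8957/1.335 = 0.6709; r = 42.14°.
D = 2·63.6° − 4·42.14° + 180° = 127.20° − 168.56° + 180° = 138.64°.

138.6°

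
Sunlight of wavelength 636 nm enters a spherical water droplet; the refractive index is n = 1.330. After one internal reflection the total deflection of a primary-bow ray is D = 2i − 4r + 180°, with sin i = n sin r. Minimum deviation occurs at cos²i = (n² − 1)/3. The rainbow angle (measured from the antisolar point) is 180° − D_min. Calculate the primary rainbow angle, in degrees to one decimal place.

42.5°

cos²i = (1.76890 − 1)/3 = 0.25630; i = arccos(0.50626) = 59.585°.
sin r = sin 59.585°/1.330 = 0.64841; r = 40.422°.
D_min = 2·59.585° − 4·40.422° + 180° = 137.484°.
Rainbow angle = 180° − D_min = 42.516°.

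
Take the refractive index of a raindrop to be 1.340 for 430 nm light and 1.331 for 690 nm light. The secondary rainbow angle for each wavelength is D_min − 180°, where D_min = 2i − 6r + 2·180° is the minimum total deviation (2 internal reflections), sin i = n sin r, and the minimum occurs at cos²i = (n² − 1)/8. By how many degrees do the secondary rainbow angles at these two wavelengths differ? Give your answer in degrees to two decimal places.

At 430 nm (n = 1.340): cos²i = 0.09945 → i = 71.618°, r = 45.088°, D_min = 232.709°, rainbow angle = 52.709°.
At 690 nm (n = 1.331): cos²i = 0.09645 → i = 71.907°, r = 45.575°, D_min = 230.365°, rainbow angle = 50.365°.
Angular width = |52.709° − 50.365°| = 2.344°.

2.34°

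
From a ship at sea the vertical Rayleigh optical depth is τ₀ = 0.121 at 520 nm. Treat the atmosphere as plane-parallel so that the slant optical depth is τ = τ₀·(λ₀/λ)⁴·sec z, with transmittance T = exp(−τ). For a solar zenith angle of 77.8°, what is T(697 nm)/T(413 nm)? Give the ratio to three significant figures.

3.53

Airmass: sec 77.8° = 4.7321.
τ(697 nm) = 0.121 × (520/697)⁴ × 4.7321 = 0.121 × 0.3098 × 4.7321 = 0.1774.
τ(413 nm) = 0.121 × (520/413)⁴ × 4.7321 = 0.121 × 2.5131 × 4.7321 = 1.4390.
T(697)/T(413) = exp(τ_B − τ_A) = exp(1.2616) = 3.5310.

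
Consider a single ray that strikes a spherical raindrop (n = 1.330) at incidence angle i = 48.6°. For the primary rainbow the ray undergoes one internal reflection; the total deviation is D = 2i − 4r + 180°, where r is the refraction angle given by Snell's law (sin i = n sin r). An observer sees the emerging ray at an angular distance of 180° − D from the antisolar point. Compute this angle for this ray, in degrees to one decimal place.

40.1°

sin r = sin 48.6° / 1.330 = 0.7501/1.330 = 0.5640; r = 34.33°.
D = 2·48.6° − 4·34.33° + 180° = 97.20° − 137.33° + 180° = 139.87°.
Angle from antisolar point = 180° − D = 40.13°.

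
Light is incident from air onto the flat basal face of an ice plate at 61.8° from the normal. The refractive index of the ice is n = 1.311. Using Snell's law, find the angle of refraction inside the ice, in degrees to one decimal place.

42.2°

Snell: sin θ_r = sin θ_i / n = sin 61.8° / 1.311 = 0.8813 / 1.311 = 0.6722.
θ_r = arcsin(0.6722) = 42.24°.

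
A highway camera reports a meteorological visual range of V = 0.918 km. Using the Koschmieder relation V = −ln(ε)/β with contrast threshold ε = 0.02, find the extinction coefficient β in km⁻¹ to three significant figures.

4.26 km⁻¹

β = −ln(0.02) / V = 3.912 / 0.918 = 4.2615 km⁻¹.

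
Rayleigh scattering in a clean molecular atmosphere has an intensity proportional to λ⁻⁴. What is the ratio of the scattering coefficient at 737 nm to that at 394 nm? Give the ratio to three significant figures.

0.0817

Rayleigh scattering ∝ λ⁻⁴, so the ratio of coefficients is the inverse fourth power of the wavelength ratio.
σ(737)/σ(394) = (394/737)⁴ = (0.5346)⁴ = 0.08168.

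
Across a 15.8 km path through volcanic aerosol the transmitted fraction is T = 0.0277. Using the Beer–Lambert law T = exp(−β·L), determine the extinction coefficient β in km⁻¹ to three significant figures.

0.227 km⁻¹

Beer–Lambert: T = exp(−βL) ⇒ β = −ln(T)/L = −ln(0.0277)/15.8 = 3.5863/15.8 = 0.227 km⁻¹.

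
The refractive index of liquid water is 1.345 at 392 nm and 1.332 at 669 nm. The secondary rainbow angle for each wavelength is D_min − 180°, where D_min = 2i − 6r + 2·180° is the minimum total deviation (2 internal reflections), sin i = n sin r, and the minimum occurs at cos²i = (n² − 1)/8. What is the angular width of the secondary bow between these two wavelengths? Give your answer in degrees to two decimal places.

3.36°

At 392 nm (n = 1.345): cos²i = 0.10113 → i = 71.458°, r = 44.821°, D_min = 233.987°, rainbow angle = 53.987°.
At 669 nm (n = 1.332): cos²i = 0.09678 → i = 71.875°, r = 45.520°, D_min = 230.628°, rainbow angle = 50.628°.
Angular width = |53.987° − 50.628°| = 3.359°.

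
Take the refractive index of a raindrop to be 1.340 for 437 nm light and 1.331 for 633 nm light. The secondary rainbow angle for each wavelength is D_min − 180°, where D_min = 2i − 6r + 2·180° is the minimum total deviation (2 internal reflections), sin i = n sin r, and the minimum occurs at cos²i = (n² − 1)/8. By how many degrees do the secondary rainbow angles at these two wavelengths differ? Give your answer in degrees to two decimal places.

2.34°

At 437 nm (n = 1.340): cos²i = 0.09945 → i = 71.618°, r = 45.088°, D_min = 232.709°, rainbow angle = 52.709°.
At 633 nm (n = 1.331): cos²i = 0.09645 → i = 71.907°, r = 45.575°, D_min = 230.365°, rainbow angle = 50.365°.
Angular width = |52.709° − 50.365°| = 2.344°.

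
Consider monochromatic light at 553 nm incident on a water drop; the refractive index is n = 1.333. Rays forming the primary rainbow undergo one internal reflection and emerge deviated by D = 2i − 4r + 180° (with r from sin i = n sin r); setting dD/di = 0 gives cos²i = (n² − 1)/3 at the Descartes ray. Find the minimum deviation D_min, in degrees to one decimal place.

137.9°

cos²i = (1.77689 − 1)/3 = 0.25896; i = arccos(0.50888) = 59.410°.
sin r = sin 59.410°/1.333 = 0.64579; r = 40.225°.
D_min = 2·59.410° − 4·40.225° + 180° = 137.922°.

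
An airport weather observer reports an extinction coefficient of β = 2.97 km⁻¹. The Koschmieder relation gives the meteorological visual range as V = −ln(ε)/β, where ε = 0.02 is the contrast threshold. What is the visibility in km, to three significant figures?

V = −ln(0.02) / 2.97 = 3.912 / 2.97 = 1.3172 km.

1.32 km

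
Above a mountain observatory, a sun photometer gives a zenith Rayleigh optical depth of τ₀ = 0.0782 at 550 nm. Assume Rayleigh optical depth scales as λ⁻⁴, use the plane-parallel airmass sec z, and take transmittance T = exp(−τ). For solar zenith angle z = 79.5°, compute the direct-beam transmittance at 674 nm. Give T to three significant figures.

0.827

sec 79.5° = 5.4874.
τ = 0.0782 × (550/674)⁴ × 5.4874 = 0.0782 × 0.4434 × 5.4874 = 0.1903.
T = exp(−0.1903) = 0.8267.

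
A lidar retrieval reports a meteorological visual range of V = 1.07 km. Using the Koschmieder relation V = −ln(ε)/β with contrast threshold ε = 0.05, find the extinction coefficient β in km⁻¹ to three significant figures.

β = −ln(0.05) / V = 2.996 / 1.07 = 2.7997 km⁻¹.

2.80 km⁻¹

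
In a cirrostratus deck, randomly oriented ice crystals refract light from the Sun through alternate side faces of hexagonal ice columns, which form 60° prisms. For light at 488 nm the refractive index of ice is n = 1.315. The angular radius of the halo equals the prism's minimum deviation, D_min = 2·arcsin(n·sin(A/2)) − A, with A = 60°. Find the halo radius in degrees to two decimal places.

22.22°

n·sin(A/2) = 1.315 × sin 30° = 1.315 × 0.5000 = 0.6575.
D_min = 2·arcsin(0.6575) − 60° = 2 × 41.109° − 60° = 22.219°.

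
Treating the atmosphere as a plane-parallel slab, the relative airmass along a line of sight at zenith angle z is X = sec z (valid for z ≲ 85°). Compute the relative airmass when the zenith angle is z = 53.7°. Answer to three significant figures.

1.69

X = sec z = 1/cos 53.7° = 1/0.5920 = 1.6892.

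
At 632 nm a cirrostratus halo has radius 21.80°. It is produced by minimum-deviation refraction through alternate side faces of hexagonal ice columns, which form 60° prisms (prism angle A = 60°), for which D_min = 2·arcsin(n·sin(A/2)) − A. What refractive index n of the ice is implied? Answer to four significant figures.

1.309

Rearranging: n = sin((D_min + A)/2) / sin(A/2).
(D_min + A)/2 = (21.80° + 60°)/2 = 40.900°.
n = sin 40.900° / sin 30° = 0.6547 / 0.5000 = 1.3095.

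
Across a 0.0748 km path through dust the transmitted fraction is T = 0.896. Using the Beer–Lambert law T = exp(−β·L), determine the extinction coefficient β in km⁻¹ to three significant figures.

1.47 km⁻¹

Beer–Lambert: T = exp(−βL) ⇒ β = −ln(T)/L = −ln(0.896)/0.0748 = 0.1098/0.0748 = 1.468 km⁻¹.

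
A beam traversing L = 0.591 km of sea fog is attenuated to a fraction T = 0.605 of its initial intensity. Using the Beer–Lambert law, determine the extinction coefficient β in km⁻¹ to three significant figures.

Beer–Lambert: T = exp(−βL) ⇒ β = −ln(T)/L = −ln(0.605)/0.591 = 0.5025/0.591 = 0.8503 km⁻¹.

0.850 km⁻¹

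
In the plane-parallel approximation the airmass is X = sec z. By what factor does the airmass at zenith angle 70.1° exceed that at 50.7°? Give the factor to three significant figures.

X(70.1°)/X(50.7°) = sec 70.1° / sec 50.7° = cos 50.7° / cos 70.1° = 0.6334/0.3404 = 1.8608.

1.86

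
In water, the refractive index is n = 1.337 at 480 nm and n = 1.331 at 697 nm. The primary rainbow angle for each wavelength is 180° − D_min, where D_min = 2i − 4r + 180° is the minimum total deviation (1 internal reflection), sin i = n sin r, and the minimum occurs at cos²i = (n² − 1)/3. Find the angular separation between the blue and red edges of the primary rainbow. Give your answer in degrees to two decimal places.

0.87°

At 480 nm (n = 1.337): cos²i = 0.26252 → i = 59.178°, r = 39.964°, D_min = 138.500°, rainbow angle = 41.500°.
At 697 nm (n = 1.331): cos²i = 0.25719 → i = 59.527°, r = 40.356°, D_min = 137.630°, rainbow angle = 42.370°.
Angular width = |41.500° − 42.370°| = 0.870°.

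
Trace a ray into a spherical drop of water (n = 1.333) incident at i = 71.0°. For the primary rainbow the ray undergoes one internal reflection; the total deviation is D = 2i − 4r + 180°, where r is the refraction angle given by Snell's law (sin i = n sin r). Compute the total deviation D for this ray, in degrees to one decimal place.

141.3°

sin r = sin 71.0° / 1.333 = 0.9455/1.333 = 0.7093; r = 45.18°.
D = 2·71.0° − 4·45.18° + 180° = 142.00° − 180.72° + 180° = 141.28°.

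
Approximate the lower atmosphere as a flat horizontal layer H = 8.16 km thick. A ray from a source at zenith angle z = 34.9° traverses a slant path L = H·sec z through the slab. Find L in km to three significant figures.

9.95 km

sec z = 1/cos 34.9° = 1.2193.
L = 8.16 × 1.2193 = 9.949 km.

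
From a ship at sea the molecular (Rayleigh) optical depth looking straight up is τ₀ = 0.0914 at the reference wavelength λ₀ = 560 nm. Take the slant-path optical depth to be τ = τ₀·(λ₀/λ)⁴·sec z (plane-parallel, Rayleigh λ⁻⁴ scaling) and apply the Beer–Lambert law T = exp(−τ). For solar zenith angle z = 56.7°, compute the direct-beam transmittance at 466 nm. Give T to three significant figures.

0.707

sec 56.7° = 1.8214.
τ = 0.0914 × (560/466)⁴ × 1.8214 = 0.0914 × 2.0855 × 1.8214 = 0.3472.
T = exp(−0.3472) = 0.7067.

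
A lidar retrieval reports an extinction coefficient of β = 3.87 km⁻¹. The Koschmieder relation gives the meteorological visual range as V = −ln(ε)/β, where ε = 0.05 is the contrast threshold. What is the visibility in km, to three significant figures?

0.774 km

V = −ln(0.05) / 3.87 = 2.996 / 3.87 = 0.7741 km.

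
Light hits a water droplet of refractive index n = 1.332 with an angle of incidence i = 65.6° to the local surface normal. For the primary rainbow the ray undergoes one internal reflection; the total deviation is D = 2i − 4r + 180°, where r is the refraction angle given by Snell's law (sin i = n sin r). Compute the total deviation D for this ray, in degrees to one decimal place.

138.7°

sin r = sin 65.6° / 1.332 = 0.9107/1.332 = 0.6837; r = 43.13°.
D = 2·65.6° − 4·43.13° + 180° = 131.20° − 172.53° + 180° = 138.67°.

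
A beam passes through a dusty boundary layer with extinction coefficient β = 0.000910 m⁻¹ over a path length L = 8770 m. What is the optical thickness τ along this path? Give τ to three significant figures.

τ = β·L = 0.000910 × 8770 = 7.9807.

7.98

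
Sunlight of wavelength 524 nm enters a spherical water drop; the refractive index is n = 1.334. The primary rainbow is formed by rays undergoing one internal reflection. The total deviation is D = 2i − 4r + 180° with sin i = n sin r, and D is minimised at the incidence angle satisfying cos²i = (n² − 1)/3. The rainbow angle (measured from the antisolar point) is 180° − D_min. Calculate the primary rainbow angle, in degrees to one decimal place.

cos²i = (1.77956 − 1)/3 = 0.25985; i = arccos(0.50976) = 59.352°.
sin r = sin 59.352°/1.334 = 0.64492; r = 40.159°.
D_min = 2·59.352° − 4·40.159° + 180° = 138.067°.
Rainbow angle = 180° − D_min = 41.933°.

41.9°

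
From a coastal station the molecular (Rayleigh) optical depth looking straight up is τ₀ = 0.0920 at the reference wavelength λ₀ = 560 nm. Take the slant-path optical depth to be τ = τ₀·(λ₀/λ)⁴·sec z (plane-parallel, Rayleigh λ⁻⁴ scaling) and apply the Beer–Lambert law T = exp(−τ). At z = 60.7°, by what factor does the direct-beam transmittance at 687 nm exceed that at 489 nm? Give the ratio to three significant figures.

Airmass: sec 60.7° = 2.0434.
τ(687 nm) = 0.0920 × (560/687)⁴ × 2.0434 = 0.0920 × 0.4415 × 2.0434 = 0.0830.
τ(489 nm) = 0.0920 × (560/489)⁴ × 2.0434 = 0.0920 × 1.7200 × 2.0434 = 0.3233.
T(687)/T(489) = exp(τ_B − τ_A) = exp(0.2403) = 1.2717.

1.27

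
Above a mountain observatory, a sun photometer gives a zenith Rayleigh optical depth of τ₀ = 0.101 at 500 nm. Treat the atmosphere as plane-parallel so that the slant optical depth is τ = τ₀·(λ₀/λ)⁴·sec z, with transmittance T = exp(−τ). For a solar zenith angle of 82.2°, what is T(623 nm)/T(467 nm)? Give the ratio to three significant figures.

Airmass: sec 82.2° = 7.3684.
τ(623 nm) = 0.101 × (500/623)⁴ × 7.3684 = 0.101 × 0.4149 × 7.3684 = 0.3088.
τ(467 nm) = 0.101 × (500/467)⁴ × 7.3684 = 0.101 × 1.3141 × 7.3684 = 0.9779.
T(623)/T(467) = exp(τ_B − τ_A) = exp(0.6692) = 1.9526.

1.95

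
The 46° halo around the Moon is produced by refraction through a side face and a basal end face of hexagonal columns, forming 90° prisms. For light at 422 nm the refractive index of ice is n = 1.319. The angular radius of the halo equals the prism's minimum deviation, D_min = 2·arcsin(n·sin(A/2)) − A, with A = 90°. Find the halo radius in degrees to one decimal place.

n·sin(A/2) = 1.319 × sin 45° = 1.319 × 0.7071 = 0.9327.
D_min = 2·arcsin(0.9327) − 90° = 2 × 68.856° − 90° = 47.711°.

47.7°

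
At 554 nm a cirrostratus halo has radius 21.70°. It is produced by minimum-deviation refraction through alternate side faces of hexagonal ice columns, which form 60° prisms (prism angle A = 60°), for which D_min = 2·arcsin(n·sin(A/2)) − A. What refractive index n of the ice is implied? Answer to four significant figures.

Rearranging: n = sin((D_min + A)/2) / sin(A/2).
(D_min + A)/2 = (21.70° + 60°)/2 = 40.850°.
n = sin 40.850° / sin 30° = 0.6541 / 0.5000 = 1.3082.

1.308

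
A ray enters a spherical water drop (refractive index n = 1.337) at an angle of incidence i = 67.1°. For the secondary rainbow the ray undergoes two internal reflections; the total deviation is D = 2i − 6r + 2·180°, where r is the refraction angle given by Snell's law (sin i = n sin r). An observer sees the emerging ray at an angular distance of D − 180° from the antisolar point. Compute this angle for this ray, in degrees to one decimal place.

52.9°

sin r = sin 67.1° / 1.337 = 0.9212/1.337 = 0.6890; r = 43.55°.
D = 2·67.1° − 6·43.55° + 2·180° = 134.20° − 261.30° + 360° = 232.90°.
Angle from antisolar point = D − 180° = 52.90°.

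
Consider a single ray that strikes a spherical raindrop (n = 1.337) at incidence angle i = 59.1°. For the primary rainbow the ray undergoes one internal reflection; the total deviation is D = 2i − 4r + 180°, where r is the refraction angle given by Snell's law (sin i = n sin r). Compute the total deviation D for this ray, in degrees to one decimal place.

sin r = sin 59.1° / 1.337 = 0.8581/1.337 = 0.6418; r = 39.92°.
D = 2·59.1° − 4·39.92° + 180° = 118.20° − 159.70° + 180° = 138.50°.

138.5°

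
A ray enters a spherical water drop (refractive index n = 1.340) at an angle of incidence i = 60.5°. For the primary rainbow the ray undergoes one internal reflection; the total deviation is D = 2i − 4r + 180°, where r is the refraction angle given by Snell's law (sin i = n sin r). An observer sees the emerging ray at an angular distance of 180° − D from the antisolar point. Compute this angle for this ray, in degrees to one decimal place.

41.0°

sin r = sin 60.5° / 1.340 = 0.8704/1.340 = 0.6495; r = 40.51°.
D = 2·60.5° − 4·40.51° + 180° = 121.00° − 162.02° + 180° = 138.98°.
Angle from antisolar point = 180° − D = 41.02°.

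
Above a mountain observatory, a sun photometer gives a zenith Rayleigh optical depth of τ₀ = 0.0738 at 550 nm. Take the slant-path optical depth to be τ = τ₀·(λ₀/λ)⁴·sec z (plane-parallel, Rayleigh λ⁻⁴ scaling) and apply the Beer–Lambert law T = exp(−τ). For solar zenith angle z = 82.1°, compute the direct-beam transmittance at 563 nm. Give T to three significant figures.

sec 82.1° = 7.2757.
τ = 0.0738 × (550/563)⁴ × 7.2757 = 0.0738 × 0.9108 × 7.2757 = 0.4890.
T = exp(−0.4890) = 0.6132.

0.613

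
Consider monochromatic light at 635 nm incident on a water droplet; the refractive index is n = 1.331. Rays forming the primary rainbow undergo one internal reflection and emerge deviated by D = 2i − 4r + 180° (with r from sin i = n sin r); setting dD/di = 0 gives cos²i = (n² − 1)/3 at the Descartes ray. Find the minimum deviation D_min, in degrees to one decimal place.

137.6°

cos²i = (1.77156 − 1)/3 = 0.25719; i = arccos(0.50714) = 59.527°.
sin r = sin 59.527°/1.331 = 0.64753; r = 40.356°.
D_min = 2·59.527° − 4·40.356° + 180° = 137.630°.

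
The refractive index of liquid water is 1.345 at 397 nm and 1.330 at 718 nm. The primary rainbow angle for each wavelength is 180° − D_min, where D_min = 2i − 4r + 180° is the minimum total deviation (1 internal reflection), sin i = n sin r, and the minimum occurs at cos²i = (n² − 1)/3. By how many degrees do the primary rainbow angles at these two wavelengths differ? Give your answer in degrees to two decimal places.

At 397 nm (n = 1.345): cos²i = 0.26967 → i = 58.715°, r = 39.448°, D_min = 139.635°, rainbow angle = 40.365°.
At 718 nm (n = 1.330): cos²i = 0.25630 → i = 59.585°, r = 40.422°, D_min = 137.484°, rainbow angle = 42.516°.
Angular width = |40.365° − 42.516°| = 2.152°.

2.15°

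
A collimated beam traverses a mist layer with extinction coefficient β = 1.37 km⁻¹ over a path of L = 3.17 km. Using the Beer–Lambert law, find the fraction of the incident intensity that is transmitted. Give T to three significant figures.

0.0130

τ = β·L = 1.37 × 3.17 = 4.3429.
T = exp(−4.3429) = 0.0130.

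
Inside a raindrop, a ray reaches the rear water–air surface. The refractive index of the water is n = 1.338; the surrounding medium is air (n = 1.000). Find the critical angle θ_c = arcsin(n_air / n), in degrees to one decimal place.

sin θ_c = n_air / n = 1.000 / 1.338 = 0.7474.
θ_c = arcsin(0.7474) = 48.36°.

48.4°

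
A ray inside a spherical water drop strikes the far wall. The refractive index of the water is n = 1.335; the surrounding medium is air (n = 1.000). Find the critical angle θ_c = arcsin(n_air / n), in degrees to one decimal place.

48.5°

sin θ_c = n_air / n = 1.000 / 1.335 = 0.7491.
θ_c = arcsin(0.7491) = 48.51°.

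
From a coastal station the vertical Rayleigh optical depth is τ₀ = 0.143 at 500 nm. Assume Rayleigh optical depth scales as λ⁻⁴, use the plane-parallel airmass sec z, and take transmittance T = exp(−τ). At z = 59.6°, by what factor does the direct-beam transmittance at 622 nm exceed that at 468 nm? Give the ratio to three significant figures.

Airmass: sec 59.6° = 1.9762.
τ(622 nm) = 0.143 × (500/622)⁴ × 1.9762 = 0.143 × 0.4176 × 1.9762 = 0.1180.
τ(468 nm) = 0.143 × (500/468)⁴ × 1.9762 = 0.143 × 1.3029 × 1.9762 = 0.3682.
T(622)/T(468) = exp(τ_B − τ_A) = exp(0.2502) = 1.2843.

1.28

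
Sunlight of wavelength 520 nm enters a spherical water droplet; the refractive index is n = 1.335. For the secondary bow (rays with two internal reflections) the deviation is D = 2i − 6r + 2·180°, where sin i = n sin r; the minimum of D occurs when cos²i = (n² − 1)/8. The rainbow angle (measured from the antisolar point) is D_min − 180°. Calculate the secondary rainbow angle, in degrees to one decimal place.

cos²i = (1.78222 − 1)/8 = 0.09778; i = arccos(0.31269) = 71.778°.
sin r = sin 71.778°/1.335 = 0.71150; r = 45.357°.
D_min = 2·71.778° − 6·45.357° + 360° = 231.414°.
Rainbow angle = D_min − 180° = 51.414°.

51.4°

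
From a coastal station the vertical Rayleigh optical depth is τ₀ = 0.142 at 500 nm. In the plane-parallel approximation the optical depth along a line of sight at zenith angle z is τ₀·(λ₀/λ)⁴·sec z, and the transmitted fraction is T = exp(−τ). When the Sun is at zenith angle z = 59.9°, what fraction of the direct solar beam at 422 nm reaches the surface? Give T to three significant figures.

sec 59.9° = 1.9940.
τ = 0.142 × (500/422)⁴ × 1.9940 = 0.142 × 1.9707 × 1.9940 = 0.5580.
T = exp(−0.5580) = 0.5723.

0.572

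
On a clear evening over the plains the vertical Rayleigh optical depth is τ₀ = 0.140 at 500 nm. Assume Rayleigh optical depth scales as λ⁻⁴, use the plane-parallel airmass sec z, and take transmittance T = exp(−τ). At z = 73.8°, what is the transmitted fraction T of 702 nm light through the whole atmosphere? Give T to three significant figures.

0.879

sec 73.8° = 3.5843.
τ = 0.140 × (500/702)⁴ × 3.5843 = 0.140 × 0.2574 × 3.5843 = 0.1291.
T = exp(−0.1291) = 0.8788.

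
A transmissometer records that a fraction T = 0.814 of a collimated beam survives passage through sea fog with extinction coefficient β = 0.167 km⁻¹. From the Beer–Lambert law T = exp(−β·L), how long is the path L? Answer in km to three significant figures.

Beer–Lambert: T = exp(−βL) ⇒ L = −ln(T)/β = −ln(0.814)/0.167 = 0.2058/0.167 = 1.232 km.

1.23 km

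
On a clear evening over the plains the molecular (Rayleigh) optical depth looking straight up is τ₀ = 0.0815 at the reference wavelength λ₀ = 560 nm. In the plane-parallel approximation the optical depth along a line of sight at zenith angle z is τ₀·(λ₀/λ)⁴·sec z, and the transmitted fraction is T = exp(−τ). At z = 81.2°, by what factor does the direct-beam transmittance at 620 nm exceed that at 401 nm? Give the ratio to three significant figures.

5.32

Airmass: sec 81.2° = 6.5366.
τ(620 nm) = 0.0815 × (560/620)⁴ × 6.5366 = 0.0815 × 0.6656 × 6.5366 = 0.3546.
τ(401 nm) = 0.0815 × (560/401)⁴ × 6.5366 = 0.0815 × 3.8034 × 6.5366 = 2.0262.
T(620)/T(401) = exp(τ_B − τ_A) = exp(1.6716) = 5.3208.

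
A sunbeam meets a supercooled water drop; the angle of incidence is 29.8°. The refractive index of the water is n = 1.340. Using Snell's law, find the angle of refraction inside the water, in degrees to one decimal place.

Snell: sin θ_r = sin θ_i / n = sin 29.8° / 1.340 = 0.4970 / 1.340 = 0.3709.
θ_r = arcsin(0.3709) = 21.77°.

21.8°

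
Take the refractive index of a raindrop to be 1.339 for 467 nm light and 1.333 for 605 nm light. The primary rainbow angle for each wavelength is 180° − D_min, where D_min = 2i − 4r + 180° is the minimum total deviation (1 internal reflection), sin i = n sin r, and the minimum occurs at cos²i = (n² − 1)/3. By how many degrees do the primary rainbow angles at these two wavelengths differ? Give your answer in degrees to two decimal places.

0.86°

At 467 nm (n = 1.339): cos²i = 0.26431 → i = 59.062°, r = 39.834°, D_min = 138.786°, rainbow angle = 41.214°.
At 605 nm (n = 1.333): cos²i = 0.25896 → i = 59.410°, r = 40.225°, D_min = 137.922°, rainbow angle = 42.078°.
Angular width = |41.214° − 42.078°| = 0.865°.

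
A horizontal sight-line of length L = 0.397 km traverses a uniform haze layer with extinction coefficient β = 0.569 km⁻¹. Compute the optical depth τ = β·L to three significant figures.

τ = β·L = 0.569 × 0.397 = 0.2259.

0.226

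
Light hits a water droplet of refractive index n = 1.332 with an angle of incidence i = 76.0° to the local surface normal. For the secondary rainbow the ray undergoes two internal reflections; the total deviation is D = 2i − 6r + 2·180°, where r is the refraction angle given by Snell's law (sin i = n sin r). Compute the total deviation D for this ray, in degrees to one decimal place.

sin r = sin 76.0° / 1.332 = 0.9703/1.332 = 0.7285; r = 46.76°.
D = 2·76.0° − 6·46.76° + 2·180° = 152.00° − 280.54° + 360° = 231.46°.

231.5°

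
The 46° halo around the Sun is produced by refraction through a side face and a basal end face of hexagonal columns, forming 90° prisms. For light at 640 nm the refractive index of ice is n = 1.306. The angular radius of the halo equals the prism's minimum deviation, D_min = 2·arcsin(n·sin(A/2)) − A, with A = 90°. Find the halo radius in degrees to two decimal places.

44.88°

n·sin(A/2) = 1.306 × sin 45° = 1.306 × 0.7071 = 0.9235.
D_min = 2·arcsin(0.9235) − 90° = 2 × 67.440° − 90° = 44.881°.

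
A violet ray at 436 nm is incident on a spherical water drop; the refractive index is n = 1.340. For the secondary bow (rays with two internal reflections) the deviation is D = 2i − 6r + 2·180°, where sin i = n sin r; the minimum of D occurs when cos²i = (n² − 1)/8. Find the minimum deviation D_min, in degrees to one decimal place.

232.7°

cos²i = (1.79560 − 1)/8 = 0.09945; i = arccos(0.31536) = 71.618°.
sin r = sin 71.618°/1.340 = 0.70819; r = 45.088°.
D_min = 2·71.618° − 6·45.088° + 360° = 232.709°.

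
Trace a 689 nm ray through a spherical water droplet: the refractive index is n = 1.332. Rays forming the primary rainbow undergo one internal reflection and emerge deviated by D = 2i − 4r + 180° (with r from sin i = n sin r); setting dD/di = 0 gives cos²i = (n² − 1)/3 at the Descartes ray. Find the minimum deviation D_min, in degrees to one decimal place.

cos²i = (1.77422 − 1)/3 = 0.25807; i = arccos(0.50801) = 59.469°.
sin r = sin 59.469°/1.332 = 0.64666; r = 40.290°.
D_min = 2·59.469° − 4·40.290° + 180° = 137.776°.

137.8°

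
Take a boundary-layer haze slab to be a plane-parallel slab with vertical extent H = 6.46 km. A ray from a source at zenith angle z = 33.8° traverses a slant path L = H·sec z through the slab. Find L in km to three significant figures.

sec z = 1/cos 33.8° = 1.2034.
L = 6.46 × 1.2034 = 7.774 km.

7.77 km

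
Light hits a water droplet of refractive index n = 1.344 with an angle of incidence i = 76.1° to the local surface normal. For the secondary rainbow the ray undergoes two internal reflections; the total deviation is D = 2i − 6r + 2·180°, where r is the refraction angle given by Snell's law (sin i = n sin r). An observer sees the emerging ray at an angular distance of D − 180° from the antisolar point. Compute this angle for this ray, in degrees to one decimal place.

54.8°

sin r = sin 76.1° / 1.344 = 0.9707/1.344 = 0.7223; r = 46.24°.
D = 2·76.1° − 6·46.24° + 2·180° = 152.20° − 277.45° + 360° = 234.75°.
Angle from antisolar point = D − 180° = 54.75°.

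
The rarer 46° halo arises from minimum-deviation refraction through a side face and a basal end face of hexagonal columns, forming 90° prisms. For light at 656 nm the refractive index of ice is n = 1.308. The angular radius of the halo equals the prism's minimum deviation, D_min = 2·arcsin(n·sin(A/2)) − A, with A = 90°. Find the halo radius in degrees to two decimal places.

n·sin(A/2) = 1.308 × sin 45° = 1.308 × 0.7071 = 0.9249.
D_min = 2·arcsin(0.9249) − 90° = 2 × 67.653° − 90° = 45.305°.

45.31°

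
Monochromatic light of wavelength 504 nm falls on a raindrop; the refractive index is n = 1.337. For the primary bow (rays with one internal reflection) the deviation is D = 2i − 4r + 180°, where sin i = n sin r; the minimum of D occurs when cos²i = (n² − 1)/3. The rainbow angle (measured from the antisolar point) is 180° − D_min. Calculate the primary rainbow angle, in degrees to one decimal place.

41.5°

cos²i = (1.78757 − 1)/3 = 0.26252; i = arccos(0.51237) = 59.178°.
sin r = sin 59.178°/1.337 = 0.64231; r = 39.964°.
D_min = 2·59.178° − 4·39.964° + 180° = 138.500°.
Rainbow angle = 180° − D_min = 41.500°.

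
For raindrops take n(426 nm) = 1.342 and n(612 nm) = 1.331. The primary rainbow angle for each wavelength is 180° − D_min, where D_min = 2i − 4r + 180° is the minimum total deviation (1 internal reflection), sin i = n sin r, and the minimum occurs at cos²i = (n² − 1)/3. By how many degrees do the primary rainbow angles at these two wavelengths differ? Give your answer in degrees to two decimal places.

1.58°

At 426 nm (n = 1.342): cos²i = 0.26699 → i = 58.888°, r = 39.641°, D_min = 139.213°, rainbow angle = 40.787°.
At 612 nm (n = 1.331): cos²i = 0.25719 → i = 59.527°, r = 40.356°, D_min = 137.630°, rainbow angle = 42.370°.
Angular width = |40.787° − 42.370°| = 1.583°.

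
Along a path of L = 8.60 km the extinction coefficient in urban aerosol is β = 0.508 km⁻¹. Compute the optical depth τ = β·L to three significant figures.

τ = β·L = 0.508 × 8.60 = 4.3688.

4.37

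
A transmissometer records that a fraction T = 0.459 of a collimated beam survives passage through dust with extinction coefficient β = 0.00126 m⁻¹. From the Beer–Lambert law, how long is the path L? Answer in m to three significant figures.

618 m

Beer–Lambert: T = exp(−βL) ⇒ L = −ln(T)/β = −ln(0.459)/0.00126 = 0.7787/0.00126 = 618 m.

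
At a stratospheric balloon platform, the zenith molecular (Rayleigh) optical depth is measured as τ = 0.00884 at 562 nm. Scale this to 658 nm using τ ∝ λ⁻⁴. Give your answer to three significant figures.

τ(658 nm) = τ(562 nm) × (562/658)⁴ = 0.00884 × (0.8541)⁴ = 0.00884 × 0.5322 = 0.0047.

0.00470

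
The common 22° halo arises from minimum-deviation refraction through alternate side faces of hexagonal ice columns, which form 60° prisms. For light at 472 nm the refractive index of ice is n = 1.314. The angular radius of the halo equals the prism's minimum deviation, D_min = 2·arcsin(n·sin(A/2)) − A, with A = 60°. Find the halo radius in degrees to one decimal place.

22.1°

n·sin(A/2) = 1.314 × sin 30° = 1.314 × 0.5000 = 0.6570.
D_min = 2·arcsin(0.6570) − 60° = 2 × 41.071° − 60° = 22.143°.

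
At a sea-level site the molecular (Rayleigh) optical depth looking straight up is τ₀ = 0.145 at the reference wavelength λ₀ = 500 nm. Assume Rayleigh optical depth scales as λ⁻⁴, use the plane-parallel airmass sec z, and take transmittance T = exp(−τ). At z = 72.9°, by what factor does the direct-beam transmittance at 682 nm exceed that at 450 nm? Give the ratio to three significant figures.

Airmass: sec 72.9° = 3.4009.
τ(682 nm) = 0.145 × (500/682)⁴ × 3.4009 = 0.145 × 0.2889 × 3.4009 = 0.1425.
τ(450 nm) = 0.145 × (500/450)⁴ × 3.4009 = 0.145 × 1.5242 × 3.4009 = 0.7516.
T(682)/T(450) = exp(τ_B − τ_A) = exp(0.6091) = 1.8389.

1.84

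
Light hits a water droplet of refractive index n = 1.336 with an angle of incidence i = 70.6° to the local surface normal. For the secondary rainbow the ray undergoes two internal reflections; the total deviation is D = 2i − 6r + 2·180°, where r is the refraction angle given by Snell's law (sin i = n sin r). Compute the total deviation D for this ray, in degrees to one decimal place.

231.7°

sin r = sin 70.6° / 1.336 = 0.9432/1.336 = 0.7060; r = 44.91°.
D = 2·70.6° − 6·44.91° + 2·180° = 141.20° − 269.46° + 360° = 231.74°.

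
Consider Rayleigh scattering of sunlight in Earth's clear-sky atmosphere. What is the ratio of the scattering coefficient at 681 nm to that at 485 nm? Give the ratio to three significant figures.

0.257

Rayleigh scattering ∝ λ⁻⁴, so the ratio of coefficients is the inverse fourth power of the wavelength ratio.
σ(681)/σ(485) = (485/681)⁴ = (0.7122)⁴ = 0.2573.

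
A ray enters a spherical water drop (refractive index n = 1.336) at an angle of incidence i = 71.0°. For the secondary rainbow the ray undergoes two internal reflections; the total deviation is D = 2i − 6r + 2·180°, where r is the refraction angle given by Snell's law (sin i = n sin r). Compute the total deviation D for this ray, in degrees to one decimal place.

231.7°

sin r = sin 71.0° / 1.336 = 0.9455/1.336 = 0.7077; r = 45.05°.
D = 2·71.0° − 6·45.05° + 2·180° = 142.00° − 270.30° + 360° = 231.70°.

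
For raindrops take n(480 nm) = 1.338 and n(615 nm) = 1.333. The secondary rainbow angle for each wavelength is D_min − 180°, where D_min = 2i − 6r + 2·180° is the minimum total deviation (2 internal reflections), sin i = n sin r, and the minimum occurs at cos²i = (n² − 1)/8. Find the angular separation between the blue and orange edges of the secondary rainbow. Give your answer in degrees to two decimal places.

1.30°

At 480 nm (n = 1.338): cos²i = 0.09878 → i = 71.682°, r = 45.195°, D_min = 232.193°, rainbow angle = 52.193°.
At 615 nm (n = 1.333): cos²i = 0.09711 → i = 71.843°, r = 45.466°, D_min = 230.891°, rainbow angle = 50.891°.
Angular width = |52.193° − 50.891°| = 1.302°.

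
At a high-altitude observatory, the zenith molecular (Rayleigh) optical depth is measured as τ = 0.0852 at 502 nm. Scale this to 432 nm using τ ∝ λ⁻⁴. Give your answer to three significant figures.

0.155

τ(432 nm) = τ(502 nm) × (502/432)⁴ = 0.0852 × (1.1620)⁴ = 0.0852 × 1.8234 = 0.1554.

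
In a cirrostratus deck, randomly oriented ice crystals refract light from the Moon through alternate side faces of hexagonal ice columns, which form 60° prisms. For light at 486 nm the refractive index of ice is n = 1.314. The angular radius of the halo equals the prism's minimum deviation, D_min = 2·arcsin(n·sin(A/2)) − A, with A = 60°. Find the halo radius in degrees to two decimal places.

n·sin(A/2) = 1.314 × sin 30° = 1.314 × 0.5000 = 0.6570.
D_min = 2·arcsin(0.6570) − 60° = 2 × 41.071° − 60° = 22.143°.

22.14°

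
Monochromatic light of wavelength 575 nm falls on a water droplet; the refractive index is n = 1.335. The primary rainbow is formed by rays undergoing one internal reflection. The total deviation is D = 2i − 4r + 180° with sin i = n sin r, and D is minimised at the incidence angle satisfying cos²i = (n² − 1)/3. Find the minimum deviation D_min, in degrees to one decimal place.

cos²i = (1.78222 − 1)/3 = 0.26074; i = arccos(0.51063) = 59.294°.
sin r = sin 59.294°/1.335 = 0.64405; r = 40.094°.
D_min = 2·59.294° − 4·40.094° + 180° = 138.212°.

138.2°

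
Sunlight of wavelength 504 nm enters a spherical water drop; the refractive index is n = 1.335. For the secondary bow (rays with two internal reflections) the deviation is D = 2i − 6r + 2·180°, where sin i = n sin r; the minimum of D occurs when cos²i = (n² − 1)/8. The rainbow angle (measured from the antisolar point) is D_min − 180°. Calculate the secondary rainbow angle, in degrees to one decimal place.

51.4°

cos²i = (1.78222 − 1)/8 = 0.09778; i = arccos(0.31269) = 71.778°.
sin r = sin 71.778°/1.335 = 0.71150; r = 45.357°.
D_min = 2·71.778° − 6·45.357° + 360° = 231.414°.
Rainbow angle = D_min − 180° = 51.414°.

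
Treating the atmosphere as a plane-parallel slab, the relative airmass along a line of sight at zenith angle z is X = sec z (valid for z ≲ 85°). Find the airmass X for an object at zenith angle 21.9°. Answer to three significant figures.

X = sec z = 1/cos 21.9° = 1/0.9278 = 1.0778.

1.08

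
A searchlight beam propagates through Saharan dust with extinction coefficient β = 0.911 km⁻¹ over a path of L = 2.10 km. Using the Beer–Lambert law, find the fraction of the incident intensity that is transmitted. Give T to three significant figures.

τ = β·L = 0.911 × 2.10 = 1.9131.
T = exp(−1.9131) = 0.1476.

0.148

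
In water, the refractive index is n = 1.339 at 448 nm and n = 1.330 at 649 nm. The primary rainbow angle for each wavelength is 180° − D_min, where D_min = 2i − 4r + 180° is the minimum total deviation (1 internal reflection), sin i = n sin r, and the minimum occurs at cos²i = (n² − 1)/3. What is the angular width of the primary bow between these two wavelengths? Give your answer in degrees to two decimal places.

1.30°

At 448 nm (n = 1.339): cos²i = 0.26431 → i = 59.062°, r = 39.834°, D_min = 138.786°, rainbow angle = 41.214°.
At 649 nm (n = 1.330): cos²i = 0.25630 → i = 59.585°, r = 40.422°, D_min = 137.484°, rainbow angle = 42.516°.
Angular width = |41.214° − 42.516°| = 1.303°.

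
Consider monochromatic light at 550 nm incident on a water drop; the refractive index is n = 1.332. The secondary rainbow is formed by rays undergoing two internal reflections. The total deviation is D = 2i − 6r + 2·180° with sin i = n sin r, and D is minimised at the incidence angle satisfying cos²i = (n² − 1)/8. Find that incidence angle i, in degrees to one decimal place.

71.9°

cos²i = (1.332² − 1)/8 = (1.77422 − 1)/8 = 0.09678.
cos i = 0.31109, so i = 71.875°.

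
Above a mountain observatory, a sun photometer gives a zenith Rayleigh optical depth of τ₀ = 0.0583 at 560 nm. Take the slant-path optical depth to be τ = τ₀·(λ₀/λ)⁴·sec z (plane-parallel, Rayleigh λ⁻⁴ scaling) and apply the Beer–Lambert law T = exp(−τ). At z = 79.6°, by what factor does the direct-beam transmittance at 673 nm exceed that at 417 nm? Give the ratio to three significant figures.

Airmass: sec 79.6° = 5.5396.
τ(673 nm) = 0.0583 × (560/673)⁴ × 5.5396 = 0.0583 × 0.4794 × 5.5396 = 0.1548.
τ(417 nm) = 0.0583 × (560/417)⁴ × 5.5396 = 0.0583 × 3.2524 × 5.5396 = 1.0504.
T(673)/T(417) = exp(τ_B − τ_A) = exp(0.8956) = 2.4487.

2.45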